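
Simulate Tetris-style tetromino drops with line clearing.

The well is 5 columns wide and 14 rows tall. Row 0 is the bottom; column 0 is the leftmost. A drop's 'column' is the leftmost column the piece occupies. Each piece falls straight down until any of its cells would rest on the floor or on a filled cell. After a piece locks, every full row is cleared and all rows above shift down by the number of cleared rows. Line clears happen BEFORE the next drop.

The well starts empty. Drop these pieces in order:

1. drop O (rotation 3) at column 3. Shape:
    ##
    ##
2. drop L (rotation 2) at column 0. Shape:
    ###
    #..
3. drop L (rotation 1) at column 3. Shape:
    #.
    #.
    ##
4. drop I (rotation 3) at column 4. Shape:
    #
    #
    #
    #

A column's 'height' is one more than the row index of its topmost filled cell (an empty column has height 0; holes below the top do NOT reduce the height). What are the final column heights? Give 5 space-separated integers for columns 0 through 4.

Answer: 1 0 0 4 6

Derivation:
Drop 1: O rot3 at col 3 lands with bottom-row=0; cleared 0 line(s) (total 0); column heights now [0 0 0 2 2], max=2
Drop 2: L rot2 at col 0 lands with bottom-row=0; cleared 1 line(s) (total 1); column heights now [1 0 0 1 1], max=1
Drop 3: L rot1 at col 3 lands with bottom-row=1; cleared 0 line(s) (total 1); column heights now [1 0 0 4 2], max=4
Drop 4: I rot3 at col 4 lands with bottom-row=2; cleared 0 line(s) (total 1); column heights now [1 0 0 4 6], max=6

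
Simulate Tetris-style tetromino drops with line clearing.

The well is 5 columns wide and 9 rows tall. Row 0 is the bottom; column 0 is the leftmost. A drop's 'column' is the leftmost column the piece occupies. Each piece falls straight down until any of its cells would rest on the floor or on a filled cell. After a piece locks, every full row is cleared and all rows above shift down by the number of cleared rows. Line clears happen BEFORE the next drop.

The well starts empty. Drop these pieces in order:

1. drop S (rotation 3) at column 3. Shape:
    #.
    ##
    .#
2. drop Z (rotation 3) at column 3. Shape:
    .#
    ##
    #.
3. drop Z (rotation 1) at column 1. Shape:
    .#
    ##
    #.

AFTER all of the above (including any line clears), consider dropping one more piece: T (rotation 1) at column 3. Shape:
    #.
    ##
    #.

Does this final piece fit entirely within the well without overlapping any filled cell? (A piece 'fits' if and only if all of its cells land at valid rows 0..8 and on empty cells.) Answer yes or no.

Answer: yes

Derivation:
Drop 1: S rot3 at col 3 lands with bottom-row=0; cleared 0 line(s) (total 0); column heights now [0 0 0 3 2], max=3
Drop 2: Z rot3 at col 3 lands with bottom-row=3; cleared 0 line(s) (total 0); column heights now [0 0 0 5 6], max=6
Drop 3: Z rot1 at col 1 lands with bottom-row=0; cleared 0 line(s) (total 0); column heights now [0 2 3 5 6], max=6
Test piece T rot1 at col 3 (width 2): heights before test = [0 2 3 5 6]; fits = True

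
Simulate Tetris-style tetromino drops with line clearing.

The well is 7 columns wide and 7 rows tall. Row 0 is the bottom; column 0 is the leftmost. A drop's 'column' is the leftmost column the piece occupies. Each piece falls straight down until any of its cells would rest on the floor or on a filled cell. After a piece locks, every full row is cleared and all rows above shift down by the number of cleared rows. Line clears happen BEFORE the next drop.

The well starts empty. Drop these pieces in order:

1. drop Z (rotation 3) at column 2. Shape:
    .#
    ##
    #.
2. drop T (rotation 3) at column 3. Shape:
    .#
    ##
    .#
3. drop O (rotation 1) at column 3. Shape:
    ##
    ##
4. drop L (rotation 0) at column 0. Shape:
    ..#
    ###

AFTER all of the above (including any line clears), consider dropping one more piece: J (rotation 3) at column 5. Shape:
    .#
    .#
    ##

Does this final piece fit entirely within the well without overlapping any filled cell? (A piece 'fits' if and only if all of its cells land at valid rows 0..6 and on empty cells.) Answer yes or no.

Drop 1: Z rot3 at col 2 lands with bottom-row=0; cleared 0 line(s) (total 0); column heights now [0 0 2 3 0 0 0], max=3
Drop 2: T rot3 at col 3 lands with bottom-row=2; cleared 0 line(s) (total 0); column heights now [0 0 2 4 5 0 0], max=5
Drop 3: O rot1 at col 3 lands with bottom-row=5; cleared 0 line(s) (total 0); column heights now [0 0 2 7 7 0 0], max=7
Drop 4: L rot0 at col 0 lands with bottom-row=2; cleared 0 line(s) (total 0); column heights now [3 3 4 7 7 0 0], max=7
Test piece J rot3 at col 5 (width 2): heights before test = [3 3 4 7 7 0 0]; fits = True

Answer: yes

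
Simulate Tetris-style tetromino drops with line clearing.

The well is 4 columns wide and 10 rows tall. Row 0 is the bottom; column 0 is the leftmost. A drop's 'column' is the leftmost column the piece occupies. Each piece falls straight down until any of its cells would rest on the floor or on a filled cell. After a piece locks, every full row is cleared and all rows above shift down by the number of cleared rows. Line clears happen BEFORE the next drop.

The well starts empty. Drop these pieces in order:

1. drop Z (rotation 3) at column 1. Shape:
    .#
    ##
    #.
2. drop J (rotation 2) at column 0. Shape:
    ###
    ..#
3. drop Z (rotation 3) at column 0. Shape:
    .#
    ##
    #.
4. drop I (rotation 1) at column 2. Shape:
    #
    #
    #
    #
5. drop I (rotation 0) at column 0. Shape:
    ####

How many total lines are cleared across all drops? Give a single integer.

Answer: 1

Derivation:
Drop 1: Z rot3 at col 1 lands with bottom-row=0; cleared 0 line(s) (total 0); column heights now [0 2 3 0], max=3
Drop 2: J rot2 at col 0 lands with bottom-row=3; cleared 0 line(s) (total 0); column heights now [5 5 5 0], max=5
Drop 3: Z rot3 at col 0 lands with bottom-row=5; cleared 0 line(s) (total 0); column heights now [7 8 5 0], max=8
Drop 4: I rot1 at col 2 lands with bottom-row=5; cleared 0 line(s) (total 0); column heights now [7 8 9 0], max=9
Drop 5: I rot0 at col 0 lands with bottom-row=9; cleared 1 line(s) (total 1); column heights now [7 8 9 0], max=9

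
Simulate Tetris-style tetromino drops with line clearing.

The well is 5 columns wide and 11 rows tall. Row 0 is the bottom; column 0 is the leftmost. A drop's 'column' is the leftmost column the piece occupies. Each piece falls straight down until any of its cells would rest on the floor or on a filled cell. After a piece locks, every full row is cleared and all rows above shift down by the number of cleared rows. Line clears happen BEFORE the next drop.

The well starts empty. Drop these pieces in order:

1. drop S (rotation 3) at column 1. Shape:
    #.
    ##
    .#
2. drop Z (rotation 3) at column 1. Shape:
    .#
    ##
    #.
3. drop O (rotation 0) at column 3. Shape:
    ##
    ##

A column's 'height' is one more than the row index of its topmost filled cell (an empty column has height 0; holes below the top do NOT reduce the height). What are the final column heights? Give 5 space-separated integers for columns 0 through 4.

Answer: 0 5 6 2 2

Derivation:
Drop 1: S rot3 at col 1 lands with bottom-row=0; cleared 0 line(s) (total 0); column heights now [0 3 2 0 0], max=3
Drop 2: Z rot3 at col 1 lands with bottom-row=3; cleared 0 line(s) (total 0); column heights now [0 5 6 0 0], max=6
Drop 3: O rot0 at col 3 lands with bottom-row=0; cleared 0 line(s) (total 0); column heights now [0 5 6 2 2], max=6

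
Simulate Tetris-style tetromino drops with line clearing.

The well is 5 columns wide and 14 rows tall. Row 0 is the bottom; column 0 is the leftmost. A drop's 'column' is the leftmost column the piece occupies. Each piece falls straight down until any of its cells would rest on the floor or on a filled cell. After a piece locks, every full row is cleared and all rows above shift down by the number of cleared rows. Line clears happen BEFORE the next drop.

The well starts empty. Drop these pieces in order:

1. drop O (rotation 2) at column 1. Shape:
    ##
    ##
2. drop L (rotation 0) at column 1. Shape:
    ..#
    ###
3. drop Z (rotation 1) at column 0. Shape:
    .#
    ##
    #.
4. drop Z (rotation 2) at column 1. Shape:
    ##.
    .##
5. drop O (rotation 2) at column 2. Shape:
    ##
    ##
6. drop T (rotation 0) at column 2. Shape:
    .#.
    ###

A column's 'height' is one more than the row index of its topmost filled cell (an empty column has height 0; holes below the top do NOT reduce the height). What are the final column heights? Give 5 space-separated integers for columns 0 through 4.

Answer: 4 6 9 10 9

Derivation:
Drop 1: O rot2 at col 1 lands with bottom-row=0; cleared 0 line(s) (total 0); column heights now [0 2 2 0 0], max=2
Drop 2: L rot0 at col 1 lands with bottom-row=2; cleared 0 line(s) (total 0); column heights now [0 3 3 4 0], max=4
Drop 3: Z rot1 at col 0 lands with bottom-row=2; cleared 0 line(s) (total 0); column heights now [4 5 3 4 0], max=5
Drop 4: Z rot2 at col 1 lands with bottom-row=4; cleared 0 line(s) (total 0); column heights now [4 6 6 5 0], max=6
Drop 5: O rot2 at col 2 lands with bottom-row=6; cleared 0 line(s) (total 0); column heights now [4 6 8 8 0], max=8
Drop 6: T rot0 at col 2 lands with bottom-row=8; cleared 0 line(s) (total 0); column heights now [4 6 9 10 9], max=10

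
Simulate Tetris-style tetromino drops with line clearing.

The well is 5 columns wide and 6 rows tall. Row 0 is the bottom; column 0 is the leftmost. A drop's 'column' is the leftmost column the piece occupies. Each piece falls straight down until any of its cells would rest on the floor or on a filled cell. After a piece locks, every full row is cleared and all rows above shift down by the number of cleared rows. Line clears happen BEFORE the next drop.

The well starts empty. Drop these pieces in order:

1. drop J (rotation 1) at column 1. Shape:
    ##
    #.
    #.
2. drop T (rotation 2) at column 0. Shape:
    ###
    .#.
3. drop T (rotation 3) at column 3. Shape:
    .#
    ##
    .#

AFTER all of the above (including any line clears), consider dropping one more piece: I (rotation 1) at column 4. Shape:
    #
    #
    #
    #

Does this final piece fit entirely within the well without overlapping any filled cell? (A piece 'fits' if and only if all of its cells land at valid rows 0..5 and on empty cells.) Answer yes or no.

Drop 1: J rot1 at col 1 lands with bottom-row=0; cleared 0 line(s) (total 0); column heights now [0 3 3 0 0], max=3
Drop 2: T rot2 at col 0 lands with bottom-row=3; cleared 0 line(s) (total 0); column heights now [5 5 5 0 0], max=5
Drop 3: T rot3 at col 3 lands with bottom-row=0; cleared 0 line(s) (total 0); column heights now [5 5 5 2 3], max=5
Test piece I rot1 at col 4 (width 1): heights before test = [5 5 5 2 3]; fits = False

Answer: no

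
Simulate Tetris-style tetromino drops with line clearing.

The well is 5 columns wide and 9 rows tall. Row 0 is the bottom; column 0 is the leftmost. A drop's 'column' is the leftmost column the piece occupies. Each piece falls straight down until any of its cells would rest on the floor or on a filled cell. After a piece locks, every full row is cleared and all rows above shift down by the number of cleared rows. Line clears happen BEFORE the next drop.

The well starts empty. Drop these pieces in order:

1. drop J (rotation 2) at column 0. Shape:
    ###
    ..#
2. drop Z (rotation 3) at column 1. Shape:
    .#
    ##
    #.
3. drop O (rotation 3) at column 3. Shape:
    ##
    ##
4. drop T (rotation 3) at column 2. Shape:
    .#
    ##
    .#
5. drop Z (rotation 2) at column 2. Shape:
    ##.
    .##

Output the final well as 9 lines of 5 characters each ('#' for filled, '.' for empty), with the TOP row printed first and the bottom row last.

Drop 1: J rot2 at col 0 lands with bottom-row=0; cleared 0 line(s) (total 0); column heights now [2 2 2 0 0], max=2
Drop 2: Z rot3 at col 1 lands with bottom-row=2; cleared 0 line(s) (total 0); column heights now [2 4 5 0 0], max=5
Drop 3: O rot3 at col 3 lands with bottom-row=0; cleared 1 line(s) (total 1); column heights now [0 3 4 1 1], max=4
Drop 4: T rot3 at col 2 lands with bottom-row=3; cleared 0 line(s) (total 1); column heights now [0 3 5 6 1], max=6
Drop 5: Z rot2 at col 2 lands with bottom-row=6; cleared 0 line(s) (total 1); column heights now [0 3 8 8 7], max=8

Answer: .....
..##.
...##
...#.
..##.
..##.
.##..
.#...
..###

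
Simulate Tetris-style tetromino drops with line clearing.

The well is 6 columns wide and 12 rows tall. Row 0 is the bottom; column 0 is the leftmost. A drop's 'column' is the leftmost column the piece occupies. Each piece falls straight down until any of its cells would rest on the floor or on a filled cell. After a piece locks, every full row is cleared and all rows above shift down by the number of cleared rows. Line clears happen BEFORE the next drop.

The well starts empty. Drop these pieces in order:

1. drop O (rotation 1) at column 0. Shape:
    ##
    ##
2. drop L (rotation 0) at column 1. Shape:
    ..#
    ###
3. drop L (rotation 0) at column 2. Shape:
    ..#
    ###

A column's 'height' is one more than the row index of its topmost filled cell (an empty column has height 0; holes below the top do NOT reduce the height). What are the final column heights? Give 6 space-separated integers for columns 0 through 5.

Drop 1: O rot1 at col 0 lands with bottom-row=0; cleared 0 line(s) (total 0); column heights now [2 2 0 0 0 0], max=2
Drop 2: L rot0 at col 1 lands with bottom-row=2; cleared 0 line(s) (total 0); column heights now [2 3 3 4 0 0], max=4
Drop 3: L rot0 at col 2 lands with bottom-row=4; cleared 0 line(s) (total 0); column heights now [2 3 5 5 6 0], max=6

Answer: 2 3 5 5 6 0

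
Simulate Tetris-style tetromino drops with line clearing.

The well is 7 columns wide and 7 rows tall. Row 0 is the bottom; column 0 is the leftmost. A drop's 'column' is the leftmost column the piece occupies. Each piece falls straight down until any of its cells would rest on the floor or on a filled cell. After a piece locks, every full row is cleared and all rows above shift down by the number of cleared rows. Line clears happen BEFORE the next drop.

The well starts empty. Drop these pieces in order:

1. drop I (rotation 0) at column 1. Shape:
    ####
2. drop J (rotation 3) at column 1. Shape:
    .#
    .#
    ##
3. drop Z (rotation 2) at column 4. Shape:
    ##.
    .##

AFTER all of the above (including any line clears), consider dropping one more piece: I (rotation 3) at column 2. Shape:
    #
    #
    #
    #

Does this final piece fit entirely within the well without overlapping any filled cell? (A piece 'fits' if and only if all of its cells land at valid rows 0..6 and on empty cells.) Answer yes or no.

Answer: no

Derivation:
Drop 1: I rot0 at col 1 lands with bottom-row=0; cleared 0 line(s) (total 0); column heights now [0 1 1 1 1 0 0], max=1
Drop 2: J rot3 at col 1 lands with bottom-row=1; cleared 0 line(s) (total 0); column heights now [0 2 4 1 1 0 0], max=4
Drop 3: Z rot2 at col 4 lands with bottom-row=0; cleared 0 line(s) (total 0); column heights now [0 2 4 1 2 2 1], max=4
Test piece I rot3 at col 2 (width 1): heights before test = [0 2 4 1 2 2 1]; fits = False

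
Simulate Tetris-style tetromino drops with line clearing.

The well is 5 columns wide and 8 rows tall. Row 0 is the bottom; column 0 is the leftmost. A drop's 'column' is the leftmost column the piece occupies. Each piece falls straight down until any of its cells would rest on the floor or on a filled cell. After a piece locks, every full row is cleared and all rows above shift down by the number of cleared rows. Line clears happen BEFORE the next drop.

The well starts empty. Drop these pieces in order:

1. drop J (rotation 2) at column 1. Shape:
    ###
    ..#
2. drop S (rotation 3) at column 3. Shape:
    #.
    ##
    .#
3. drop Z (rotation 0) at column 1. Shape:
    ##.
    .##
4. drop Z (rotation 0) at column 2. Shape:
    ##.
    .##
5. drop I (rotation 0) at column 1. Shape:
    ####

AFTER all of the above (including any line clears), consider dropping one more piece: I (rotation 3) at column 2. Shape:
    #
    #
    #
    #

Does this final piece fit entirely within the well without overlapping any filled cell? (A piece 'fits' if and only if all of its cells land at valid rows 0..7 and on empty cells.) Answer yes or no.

Drop 1: J rot2 at col 1 lands with bottom-row=0; cleared 0 line(s) (total 0); column heights now [0 2 2 2 0], max=2
Drop 2: S rot3 at col 3 lands with bottom-row=1; cleared 0 line(s) (total 0); column heights now [0 2 2 4 3], max=4
Drop 3: Z rot0 at col 1 lands with bottom-row=4; cleared 0 line(s) (total 0); column heights now [0 6 6 5 3], max=6
Drop 4: Z rot0 at col 2 lands with bottom-row=5; cleared 0 line(s) (total 0); column heights now [0 6 7 7 6], max=7
Drop 5: I rot0 at col 1 lands with bottom-row=7; cleared 0 line(s) (total 0); column heights now [0 8 8 8 8], max=8
Test piece I rot3 at col 2 (width 1): heights before test = [0 8 8 8 8]; fits = False

Answer: no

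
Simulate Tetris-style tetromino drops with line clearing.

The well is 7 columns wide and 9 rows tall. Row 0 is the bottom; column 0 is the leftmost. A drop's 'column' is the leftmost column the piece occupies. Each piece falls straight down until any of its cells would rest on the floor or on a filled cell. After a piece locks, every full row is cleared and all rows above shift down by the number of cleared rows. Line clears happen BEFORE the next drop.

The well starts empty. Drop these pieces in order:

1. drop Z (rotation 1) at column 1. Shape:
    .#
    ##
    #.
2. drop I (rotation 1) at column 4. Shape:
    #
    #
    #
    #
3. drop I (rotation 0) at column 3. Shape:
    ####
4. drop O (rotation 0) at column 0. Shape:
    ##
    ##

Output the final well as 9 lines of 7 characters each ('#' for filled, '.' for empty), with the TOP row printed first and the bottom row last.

Answer: .......
.......
.......
.......
...####
##..#..
###.#..
.##.#..
.#..#..

Derivation:
Drop 1: Z rot1 at col 1 lands with bottom-row=0; cleared 0 line(s) (total 0); column heights now [0 2 3 0 0 0 0], max=3
Drop 2: I rot1 at col 4 lands with bottom-row=0; cleared 0 line(s) (total 0); column heights now [0 2 3 0 4 0 0], max=4
Drop 3: I rot0 at col 3 lands with bottom-row=4; cleared 0 line(s) (total 0); column heights now [0 2 3 5 5 5 5], max=5
Drop 4: O rot0 at col 0 lands with bottom-row=2; cleared 0 line(s) (total 0); column heights now [4 4 3 5 5 5 5], max=5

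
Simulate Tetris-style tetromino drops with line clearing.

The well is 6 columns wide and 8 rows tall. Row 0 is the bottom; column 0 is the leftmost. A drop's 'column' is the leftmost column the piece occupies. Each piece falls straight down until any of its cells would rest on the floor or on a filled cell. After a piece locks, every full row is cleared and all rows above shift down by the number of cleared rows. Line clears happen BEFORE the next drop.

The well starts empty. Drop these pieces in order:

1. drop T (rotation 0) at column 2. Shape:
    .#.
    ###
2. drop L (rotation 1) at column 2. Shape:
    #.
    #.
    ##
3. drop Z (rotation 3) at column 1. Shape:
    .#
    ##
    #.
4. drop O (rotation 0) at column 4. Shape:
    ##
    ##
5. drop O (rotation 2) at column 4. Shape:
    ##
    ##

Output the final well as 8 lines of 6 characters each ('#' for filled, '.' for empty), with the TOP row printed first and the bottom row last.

Answer: ......
..#...
.##...
.##.##
..#.##
..####
...###
..###.

Derivation:
Drop 1: T rot0 at col 2 lands with bottom-row=0; cleared 0 line(s) (total 0); column heights now [0 0 1 2 1 0], max=2
Drop 2: L rot1 at col 2 lands with bottom-row=2; cleared 0 line(s) (total 0); column heights now [0 0 5 3 1 0], max=5
Drop 3: Z rot3 at col 1 lands with bottom-row=4; cleared 0 line(s) (total 0); column heights now [0 6 7 3 1 0], max=7
Drop 4: O rot0 at col 4 lands with bottom-row=1; cleared 0 line(s) (total 0); column heights now [0 6 7 3 3 3], max=7
Drop 5: O rot2 at col 4 lands with bottom-row=3; cleared 0 line(s) (total 0); column heights now [0 6 7 3 5 5], max=7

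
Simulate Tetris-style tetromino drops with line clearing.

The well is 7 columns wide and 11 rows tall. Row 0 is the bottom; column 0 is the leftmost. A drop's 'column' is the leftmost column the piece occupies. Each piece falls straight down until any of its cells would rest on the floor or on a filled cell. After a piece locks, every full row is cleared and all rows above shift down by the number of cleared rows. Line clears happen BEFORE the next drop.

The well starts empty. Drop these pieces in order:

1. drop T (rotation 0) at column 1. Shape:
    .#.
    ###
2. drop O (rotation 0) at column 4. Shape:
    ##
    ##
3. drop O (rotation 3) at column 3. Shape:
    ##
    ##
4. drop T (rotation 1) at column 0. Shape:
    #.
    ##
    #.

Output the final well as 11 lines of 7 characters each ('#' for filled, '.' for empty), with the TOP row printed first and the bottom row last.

Drop 1: T rot0 at col 1 lands with bottom-row=0; cleared 0 line(s) (total 0); column heights now [0 1 2 1 0 0 0], max=2
Drop 2: O rot0 at col 4 lands with bottom-row=0; cleared 0 line(s) (total 0); column heights now [0 1 2 1 2 2 0], max=2
Drop 3: O rot3 at col 3 lands with bottom-row=2; cleared 0 line(s) (total 0); column heights now [0 1 2 4 4 2 0], max=4
Drop 4: T rot1 at col 0 lands with bottom-row=0; cleared 0 line(s) (total 0); column heights now [3 2 2 4 4 2 0], max=4

Answer: .......
.......
.......
.......
.......
.......
.......
...##..
#..##..
###.##.
######.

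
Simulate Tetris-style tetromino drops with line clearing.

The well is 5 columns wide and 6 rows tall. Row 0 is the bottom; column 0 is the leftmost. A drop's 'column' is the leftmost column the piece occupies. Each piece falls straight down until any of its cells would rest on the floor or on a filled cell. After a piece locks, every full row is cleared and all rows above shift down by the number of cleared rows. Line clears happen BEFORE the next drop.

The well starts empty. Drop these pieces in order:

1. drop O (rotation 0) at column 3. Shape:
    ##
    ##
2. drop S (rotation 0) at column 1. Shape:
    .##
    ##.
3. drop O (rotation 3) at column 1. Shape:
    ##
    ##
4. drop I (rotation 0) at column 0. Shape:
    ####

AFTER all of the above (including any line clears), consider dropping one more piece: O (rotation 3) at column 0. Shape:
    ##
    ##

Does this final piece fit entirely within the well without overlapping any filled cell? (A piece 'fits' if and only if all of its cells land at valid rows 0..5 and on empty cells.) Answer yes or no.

Answer: no

Derivation:
Drop 1: O rot0 at col 3 lands with bottom-row=0; cleared 0 line(s) (total 0); column heights now [0 0 0 2 2], max=2
Drop 2: S rot0 at col 1 lands with bottom-row=1; cleared 0 line(s) (total 0); column heights now [0 2 3 3 2], max=3
Drop 3: O rot3 at col 1 lands with bottom-row=3; cleared 0 line(s) (total 0); column heights now [0 5 5 3 2], max=5
Drop 4: I rot0 at col 0 lands with bottom-row=5; cleared 0 line(s) (total 0); column heights now [6 6 6 6 2], max=6
Test piece O rot3 at col 0 (width 2): heights before test = [6 6 6 6 2]; fits = False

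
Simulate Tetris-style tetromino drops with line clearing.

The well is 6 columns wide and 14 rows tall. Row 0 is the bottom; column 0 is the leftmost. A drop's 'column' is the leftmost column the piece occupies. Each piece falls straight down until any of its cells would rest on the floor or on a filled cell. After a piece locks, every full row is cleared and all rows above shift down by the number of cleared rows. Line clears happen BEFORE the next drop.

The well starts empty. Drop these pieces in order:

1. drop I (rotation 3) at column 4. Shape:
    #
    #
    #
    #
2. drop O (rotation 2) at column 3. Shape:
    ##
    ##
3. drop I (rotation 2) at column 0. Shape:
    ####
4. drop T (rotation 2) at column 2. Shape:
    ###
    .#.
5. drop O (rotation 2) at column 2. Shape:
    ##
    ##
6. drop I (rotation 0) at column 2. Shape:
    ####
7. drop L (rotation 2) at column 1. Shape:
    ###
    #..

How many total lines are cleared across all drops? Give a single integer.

Drop 1: I rot3 at col 4 lands with bottom-row=0; cleared 0 line(s) (total 0); column heights now [0 0 0 0 4 0], max=4
Drop 2: O rot2 at col 3 lands with bottom-row=4; cleared 0 line(s) (total 0); column heights now [0 0 0 6 6 0], max=6
Drop 3: I rot2 at col 0 lands with bottom-row=6; cleared 0 line(s) (total 0); column heights now [7 7 7 7 6 0], max=7
Drop 4: T rot2 at col 2 lands with bottom-row=7; cleared 0 line(s) (total 0); column heights now [7 7 9 9 9 0], max=9
Drop 5: O rot2 at col 2 lands with bottom-row=9; cleared 0 line(s) (total 0); column heights now [7 7 11 11 9 0], max=11
Drop 6: I rot0 at col 2 lands with bottom-row=11; cleared 0 line(s) (total 0); column heights now [7 7 12 12 12 12], max=12
Drop 7: L rot2 at col 1 lands with bottom-row=11; cleared 0 line(s) (total 0); column heights now [7 13 13 13 12 12], max=13

Answer: 0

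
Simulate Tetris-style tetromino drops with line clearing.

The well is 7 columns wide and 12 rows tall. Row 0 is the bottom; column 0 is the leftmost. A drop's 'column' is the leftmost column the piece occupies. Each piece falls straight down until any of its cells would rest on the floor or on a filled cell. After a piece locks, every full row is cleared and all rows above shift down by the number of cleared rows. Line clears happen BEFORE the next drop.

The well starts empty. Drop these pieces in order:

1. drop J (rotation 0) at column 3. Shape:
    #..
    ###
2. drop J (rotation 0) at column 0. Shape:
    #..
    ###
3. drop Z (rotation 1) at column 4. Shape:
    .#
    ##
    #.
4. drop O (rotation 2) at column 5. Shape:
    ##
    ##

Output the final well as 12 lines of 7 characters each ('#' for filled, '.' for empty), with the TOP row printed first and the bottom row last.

Drop 1: J rot0 at col 3 lands with bottom-row=0; cleared 0 line(s) (total 0); column heights now [0 0 0 2 1 1 0], max=2
Drop 2: J rot0 at col 0 lands with bottom-row=0; cleared 0 line(s) (total 0); column heights now [2 1 1 2 1 1 0], max=2
Drop 3: Z rot1 at col 4 lands with bottom-row=1; cleared 0 line(s) (total 0); column heights now [2 1 1 2 3 4 0], max=4
Drop 4: O rot2 at col 5 lands with bottom-row=4; cleared 0 line(s) (total 0); column heights now [2 1 1 2 3 6 6], max=6

Answer: .......
.......
.......
.......
.......
.......
.....##
.....##
.....#.
....##.
#..##..
######.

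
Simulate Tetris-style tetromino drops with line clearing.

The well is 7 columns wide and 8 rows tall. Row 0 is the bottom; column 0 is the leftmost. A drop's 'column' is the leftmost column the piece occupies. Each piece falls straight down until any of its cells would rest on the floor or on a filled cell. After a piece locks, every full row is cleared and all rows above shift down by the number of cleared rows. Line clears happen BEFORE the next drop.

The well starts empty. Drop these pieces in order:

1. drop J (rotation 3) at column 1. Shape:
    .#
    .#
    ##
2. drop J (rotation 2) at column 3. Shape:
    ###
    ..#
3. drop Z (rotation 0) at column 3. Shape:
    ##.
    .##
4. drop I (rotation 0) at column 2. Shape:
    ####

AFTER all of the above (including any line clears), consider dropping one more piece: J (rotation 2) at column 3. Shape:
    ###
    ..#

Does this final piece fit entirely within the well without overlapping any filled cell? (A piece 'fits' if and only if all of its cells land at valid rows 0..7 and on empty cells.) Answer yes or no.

Drop 1: J rot3 at col 1 lands with bottom-row=0; cleared 0 line(s) (total 0); column heights now [0 1 3 0 0 0 0], max=3
Drop 2: J rot2 at col 3 lands with bottom-row=0; cleared 0 line(s) (total 0); column heights now [0 1 3 2 2 2 0], max=3
Drop 3: Z rot0 at col 3 lands with bottom-row=2; cleared 0 line(s) (total 0); column heights now [0 1 3 4 4 3 0], max=4
Drop 4: I rot0 at col 2 lands with bottom-row=4; cleared 0 line(s) (total 0); column heights now [0 1 5 5 5 5 0], max=5
Test piece J rot2 at col 3 (width 3): heights before test = [0 1 5 5 5 5 0]; fits = True

Answer: yes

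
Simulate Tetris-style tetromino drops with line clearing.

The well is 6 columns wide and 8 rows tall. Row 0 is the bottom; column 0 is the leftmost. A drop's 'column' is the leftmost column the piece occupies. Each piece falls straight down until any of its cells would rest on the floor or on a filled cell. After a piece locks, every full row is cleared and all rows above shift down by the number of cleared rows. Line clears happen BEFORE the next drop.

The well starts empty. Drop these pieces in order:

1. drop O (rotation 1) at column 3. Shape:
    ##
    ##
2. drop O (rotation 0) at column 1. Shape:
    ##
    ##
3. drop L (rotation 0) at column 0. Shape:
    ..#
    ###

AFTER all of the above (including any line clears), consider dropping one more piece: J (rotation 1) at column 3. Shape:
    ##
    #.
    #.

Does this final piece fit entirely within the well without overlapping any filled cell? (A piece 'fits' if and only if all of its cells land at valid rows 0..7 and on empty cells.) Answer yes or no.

Answer: yes

Derivation:
Drop 1: O rot1 at col 3 lands with bottom-row=0; cleared 0 line(s) (total 0); column heights now [0 0 0 2 2 0], max=2
Drop 2: O rot0 at col 1 lands with bottom-row=0; cleared 0 line(s) (total 0); column heights now [0 2 2 2 2 0], max=2
Drop 3: L rot0 at col 0 lands with bottom-row=2; cleared 0 line(s) (total 0); column heights now [3 3 4 2 2 0], max=4
Test piece J rot1 at col 3 (width 2): heights before test = [3 3 4 2 2 0]; fits = True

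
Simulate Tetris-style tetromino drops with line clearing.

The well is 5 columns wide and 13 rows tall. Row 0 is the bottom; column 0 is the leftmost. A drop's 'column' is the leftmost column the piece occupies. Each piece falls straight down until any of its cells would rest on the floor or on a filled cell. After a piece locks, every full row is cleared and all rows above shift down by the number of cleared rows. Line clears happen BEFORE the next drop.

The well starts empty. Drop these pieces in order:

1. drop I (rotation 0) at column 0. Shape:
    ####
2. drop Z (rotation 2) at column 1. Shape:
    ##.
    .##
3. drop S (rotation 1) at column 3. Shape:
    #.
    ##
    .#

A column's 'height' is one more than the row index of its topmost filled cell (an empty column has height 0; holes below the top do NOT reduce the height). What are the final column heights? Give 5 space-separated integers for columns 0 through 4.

Answer: 1 3 3 4 3

Derivation:
Drop 1: I rot0 at col 0 lands with bottom-row=0; cleared 0 line(s) (total 0); column heights now [1 1 1 1 0], max=1
Drop 2: Z rot2 at col 1 lands with bottom-row=1; cleared 0 line(s) (total 0); column heights now [1 3 3 2 0], max=3
Drop 3: S rot1 at col 3 lands with bottom-row=1; cleared 0 line(s) (total 0); column heights now [1 3 3 4 3], max=4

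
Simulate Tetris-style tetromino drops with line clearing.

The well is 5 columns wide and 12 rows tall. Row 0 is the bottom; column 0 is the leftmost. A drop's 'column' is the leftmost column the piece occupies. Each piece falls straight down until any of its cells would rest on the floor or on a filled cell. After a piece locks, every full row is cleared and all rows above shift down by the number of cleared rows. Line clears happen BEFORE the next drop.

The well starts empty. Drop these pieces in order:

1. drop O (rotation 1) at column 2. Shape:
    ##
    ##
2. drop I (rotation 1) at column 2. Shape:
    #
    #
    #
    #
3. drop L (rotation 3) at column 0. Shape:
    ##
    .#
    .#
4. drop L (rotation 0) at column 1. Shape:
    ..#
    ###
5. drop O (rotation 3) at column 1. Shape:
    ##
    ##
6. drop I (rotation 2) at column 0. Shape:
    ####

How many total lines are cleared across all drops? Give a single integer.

Drop 1: O rot1 at col 2 lands with bottom-row=0; cleared 0 line(s) (total 0); column heights now [0 0 2 2 0], max=2
Drop 2: I rot1 at col 2 lands with bottom-row=2; cleared 0 line(s) (total 0); column heights now [0 0 6 2 0], max=6
Drop 3: L rot3 at col 0 lands with bottom-row=0; cleared 0 line(s) (total 0); column heights now [3 3 6 2 0], max=6
Drop 4: L rot0 at col 1 lands with bottom-row=6; cleared 0 line(s) (total 0); column heights now [3 7 7 8 0], max=8
Drop 5: O rot3 at col 1 lands with bottom-row=7; cleared 0 line(s) (total 0); column heights now [3 9 9 8 0], max=9
Drop 6: I rot2 at col 0 lands with bottom-row=9; cleared 0 line(s) (total 0); column heights now [10 10 10 10 0], max=10

Answer: 0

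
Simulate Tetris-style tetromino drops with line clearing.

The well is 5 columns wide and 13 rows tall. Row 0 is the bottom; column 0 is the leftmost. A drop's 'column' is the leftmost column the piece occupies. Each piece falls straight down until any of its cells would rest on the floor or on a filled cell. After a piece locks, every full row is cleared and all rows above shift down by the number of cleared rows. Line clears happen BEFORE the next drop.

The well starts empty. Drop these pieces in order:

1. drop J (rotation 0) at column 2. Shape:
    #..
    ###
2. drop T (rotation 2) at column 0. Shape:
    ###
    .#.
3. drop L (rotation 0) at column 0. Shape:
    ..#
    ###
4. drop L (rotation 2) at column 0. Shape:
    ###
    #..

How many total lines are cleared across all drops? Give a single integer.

Answer: 0

Derivation:
Drop 1: J rot0 at col 2 lands with bottom-row=0; cleared 0 line(s) (total 0); column heights now [0 0 2 1 1], max=2
Drop 2: T rot2 at col 0 lands with bottom-row=1; cleared 0 line(s) (total 0); column heights now [3 3 3 1 1], max=3
Drop 3: L rot0 at col 0 lands with bottom-row=3; cleared 0 line(s) (total 0); column heights now [4 4 5 1 1], max=5
Drop 4: L rot2 at col 0 lands with bottom-row=4; cleared 0 line(s) (total 0); column heights now [6 6 6 1 1], max=6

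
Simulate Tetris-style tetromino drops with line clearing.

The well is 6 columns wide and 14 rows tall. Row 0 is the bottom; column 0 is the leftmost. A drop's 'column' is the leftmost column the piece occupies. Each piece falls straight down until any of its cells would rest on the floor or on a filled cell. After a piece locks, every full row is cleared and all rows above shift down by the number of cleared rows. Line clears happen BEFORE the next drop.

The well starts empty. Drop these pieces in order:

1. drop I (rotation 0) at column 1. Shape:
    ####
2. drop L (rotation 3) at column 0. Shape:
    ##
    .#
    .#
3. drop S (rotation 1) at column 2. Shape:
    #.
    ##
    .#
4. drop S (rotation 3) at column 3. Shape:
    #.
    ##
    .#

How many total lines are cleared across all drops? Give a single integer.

Answer: 0

Derivation:
Drop 1: I rot0 at col 1 lands with bottom-row=0; cleared 0 line(s) (total 0); column heights now [0 1 1 1 1 0], max=1
Drop 2: L rot3 at col 0 lands with bottom-row=1; cleared 0 line(s) (total 0); column heights now [4 4 1 1 1 0], max=4
Drop 3: S rot1 at col 2 lands with bottom-row=1; cleared 0 line(s) (total 0); column heights now [4 4 4 3 1 0], max=4
Drop 4: S rot3 at col 3 lands with bottom-row=2; cleared 0 line(s) (total 0); column heights now [4 4 4 5 4 0], max=5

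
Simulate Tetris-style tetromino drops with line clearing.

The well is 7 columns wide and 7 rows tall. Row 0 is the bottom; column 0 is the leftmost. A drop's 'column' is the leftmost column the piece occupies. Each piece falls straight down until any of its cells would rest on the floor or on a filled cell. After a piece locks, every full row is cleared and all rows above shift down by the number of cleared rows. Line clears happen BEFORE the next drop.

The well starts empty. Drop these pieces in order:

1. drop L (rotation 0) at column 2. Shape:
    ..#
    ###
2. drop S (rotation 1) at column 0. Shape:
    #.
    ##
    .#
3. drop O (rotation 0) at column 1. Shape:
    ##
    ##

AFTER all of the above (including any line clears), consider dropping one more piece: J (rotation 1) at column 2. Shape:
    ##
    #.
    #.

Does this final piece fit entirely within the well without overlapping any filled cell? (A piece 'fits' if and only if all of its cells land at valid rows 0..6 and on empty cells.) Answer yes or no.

Answer: yes

Derivation:
Drop 1: L rot0 at col 2 lands with bottom-row=0; cleared 0 line(s) (total 0); column heights now [0 0 1 1 2 0 0], max=2
Drop 2: S rot1 at col 0 lands with bottom-row=0; cleared 0 line(s) (total 0); column heights now [3 2 1 1 2 0 0], max=3
Drop 3: O rot0 at col 1 lands with bottom-row=2; cleared 0 line(s) (total 0); column heights now [3 4 4 1 2 0 0], max=4
Test piece J rot1 at col 2 (width 2): heights before test = [3 4 4 1 2 0 0]; fits = True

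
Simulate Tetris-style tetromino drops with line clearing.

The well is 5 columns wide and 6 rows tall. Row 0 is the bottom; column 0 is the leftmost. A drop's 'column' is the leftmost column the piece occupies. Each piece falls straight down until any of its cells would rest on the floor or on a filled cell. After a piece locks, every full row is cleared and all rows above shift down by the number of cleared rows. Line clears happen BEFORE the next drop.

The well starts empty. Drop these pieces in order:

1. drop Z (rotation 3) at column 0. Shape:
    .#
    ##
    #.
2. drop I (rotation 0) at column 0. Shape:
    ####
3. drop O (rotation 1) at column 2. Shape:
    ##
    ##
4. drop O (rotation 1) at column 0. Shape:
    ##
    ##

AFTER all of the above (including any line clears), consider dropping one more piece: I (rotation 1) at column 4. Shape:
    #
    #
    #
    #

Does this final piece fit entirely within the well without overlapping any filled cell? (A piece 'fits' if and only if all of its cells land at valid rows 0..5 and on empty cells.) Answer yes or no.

Answer: yes

Derivation:
Drop 1: Z rot3 at col 0 lands with bottom-row=0; cleared 0 line(s) (total 0); column heights now [2 3 0 0 0], max=3
Drop 2: I rot0 at col 0 lands with bottom-row=3; cleared 0 line(s) (total 0); column heights now [4 4 4 4 0], max=4
Drop 3: O rot1 at col 2 lands with bottom-row=4; cleared 0 line(s) (total 0); column heights now [4 4 6 6 0], max=6
Drop 4: O rot1 at col 0 lands with bottom-row=4; cleared 0 line(s) (total 0); column heights now [6 6 6 6 0], max=6
Test piece I rot1 at col 4 (width 1): heights before test = [6 6 6 6 0]; fits = True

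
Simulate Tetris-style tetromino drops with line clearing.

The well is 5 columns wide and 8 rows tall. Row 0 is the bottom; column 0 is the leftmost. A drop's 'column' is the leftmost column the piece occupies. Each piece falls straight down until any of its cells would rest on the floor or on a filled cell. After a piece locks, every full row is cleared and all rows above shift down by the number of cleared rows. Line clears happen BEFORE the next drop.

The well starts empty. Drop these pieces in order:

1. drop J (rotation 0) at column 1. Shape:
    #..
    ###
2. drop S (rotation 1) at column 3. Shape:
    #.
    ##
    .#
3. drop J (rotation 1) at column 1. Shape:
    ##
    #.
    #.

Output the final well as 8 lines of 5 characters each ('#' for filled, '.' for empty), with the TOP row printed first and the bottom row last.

Drop 1: J rot0 at col 1 lands with bottom-row=0; cleared 0 line(s) (total 0); column heights now [0 2 1 1 0], max=2
Drop 2: S rot1 at col 3 lands with bottom-row=0; cleared 0 line(s) (total 0); column heights now [0 2 1 3 2], max=3
Drop 3: J rot1 at col 1 lands with bottom-row=2; cleared 0 line(s) (total 0); column heights now [0 5 5 3 2], max=5

Answer: .....
.....
.....
.##..
.#...
.#.#.
.#.##
.####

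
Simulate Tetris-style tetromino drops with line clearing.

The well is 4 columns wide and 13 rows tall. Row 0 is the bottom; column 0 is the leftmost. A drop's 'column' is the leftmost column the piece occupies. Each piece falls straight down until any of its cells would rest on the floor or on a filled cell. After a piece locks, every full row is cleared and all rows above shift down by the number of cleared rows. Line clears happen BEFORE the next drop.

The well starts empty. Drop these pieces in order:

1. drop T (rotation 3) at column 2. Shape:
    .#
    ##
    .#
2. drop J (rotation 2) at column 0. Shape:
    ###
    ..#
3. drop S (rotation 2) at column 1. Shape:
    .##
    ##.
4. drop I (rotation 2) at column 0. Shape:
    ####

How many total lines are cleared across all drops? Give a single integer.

Drop 1: T rot3 at col 2 lands with bottom-row=0; cleared 0 line(s) (total 0); column heights now [0 0 2 3], max=3
Drop 2: J rot2 at col 0 lands with bottom-row=2; cleared 0 line(s) (total 0); column heights now [4 4 4 3], max=4
Drop 3: S rot2 at col 1 lands with bottom-row=4; cleared 0 line(s) (total 0); column heights now [4 5 6 6], max=6
Drop 4: I rot2 at col 0 lands with bottom-row=6; cleared 1 line(s) (total 1); column heights now [4 5 6 6], max=6

Answer: 1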